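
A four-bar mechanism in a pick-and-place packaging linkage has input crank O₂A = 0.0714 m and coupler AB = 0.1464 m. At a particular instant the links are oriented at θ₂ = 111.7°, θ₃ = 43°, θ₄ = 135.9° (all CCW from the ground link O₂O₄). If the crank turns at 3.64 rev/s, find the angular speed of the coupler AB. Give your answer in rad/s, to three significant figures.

ω₂ = 22.87 rad/s (from 3.64 rev/s).
Differentiating the loop-closure r₂e^{iθ₂}+r₃e^{iθ₃}=r₁+r₄e^{iθ₄} gives r₂ω₂e^{iθ₂}+r₃ω₃e^{iθ₃}=r₄ω₄e^{iθ₄}.
Eliminating the other unknown: ω₃ = r₂ω₂ sin(θ₄−θ₂) / [r₃ sin(θ₃−θ₄)].
Numerator sine = +0.40992; denominator sine = -0.99872.
Result = 0.0714·22.87·(+0.40992) / (0.1464·(-0.99872)) = -4.5782 rad/s; magnitude 4.5782 rad/s.

4.58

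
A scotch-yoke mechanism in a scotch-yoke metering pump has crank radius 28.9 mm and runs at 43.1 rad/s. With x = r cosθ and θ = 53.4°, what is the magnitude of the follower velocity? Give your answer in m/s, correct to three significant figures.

1.000

ω = 43.1 rad/s
x = r cosθ ⇒ ẋ = −rω sinθ.
|v| = rω|sinθ| = 0.0289·43.1·|sin 53.4°| = 0.99998 m/s.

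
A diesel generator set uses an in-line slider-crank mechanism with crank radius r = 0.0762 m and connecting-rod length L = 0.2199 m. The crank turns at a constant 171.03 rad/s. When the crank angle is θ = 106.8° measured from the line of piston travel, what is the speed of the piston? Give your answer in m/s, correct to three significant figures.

11.2

ω = 171 rad/s
For an in-line slider-crank, x = r cosθ + √(L² − r² sin²θ), so v = −rω sinθ·[1 + r cosθ/√(L² − r² sin²θ)].
With r = 0.0762 m, L = 0.2199 m, θ = 106.8°: √(L² − r² sin²θ) = 0.20745 m.
v = −0.0762·171·0.95732·[1 + 0.0762·-0.28903/0.20745] = -11.152 m/s.
|v| = 11.152 m/s.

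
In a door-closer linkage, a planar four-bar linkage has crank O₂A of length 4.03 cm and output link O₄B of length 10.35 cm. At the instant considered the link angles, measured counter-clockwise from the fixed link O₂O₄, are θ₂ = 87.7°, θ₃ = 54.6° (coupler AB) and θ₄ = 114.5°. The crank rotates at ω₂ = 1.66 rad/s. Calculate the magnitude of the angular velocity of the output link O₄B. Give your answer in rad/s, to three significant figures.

ω₂ = 1.66 rad/s
Differentiating the loop-closure r₂e^{iθ₂}+r₃e^{iθ₃}=r₁+r₄e^{iθ₄} gives r₂ω₂e^{iθ₂}+r₃ω₃e^{iθ₃}=r₄ω₄e^{iθ₄}.
Eliminating the other unknown: ω₄ = r₂ω₂ sin(θ₂−θ₃) / [r₄ sin(θ₄−θ₃)].
Numerator sine = +0.54610; denominator sine = +0.86515.
Result = 0.0403·1.66·(+0.54610) / (0.1035·(+0.86515)) = +0.40799 rad/s; magnitude 0.40799 rad/s.

0.408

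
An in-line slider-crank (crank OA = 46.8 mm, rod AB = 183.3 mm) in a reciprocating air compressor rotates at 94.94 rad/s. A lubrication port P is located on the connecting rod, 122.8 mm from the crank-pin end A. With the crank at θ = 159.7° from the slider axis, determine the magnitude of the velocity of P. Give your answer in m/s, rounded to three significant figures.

ω = 94.94 rad/s.  Crank-pin speed |V_A| = rω = 4.4432 m/s, perpendicular to OA.
Rod angle: sinφ = −(r/L) sinθ ⇒ φ = -5.082°; ω_rod = −rω cosθ/√(L²−r²sin²θ) = +22.824 rad/s.
V_P = V_A + ω_rod × AP, with AP = 0.1228 m along the rod.
Components: V_Px = −rω sinθ − a·ω_rod·sinφ = -1.2932 m/s;  V_Py = rω cosθ + a·ω_rod·cosφ = -1.3754 m/s.
|V_P| = √(V_Px² + V_Py²) = 1.8879 m/s.

1.89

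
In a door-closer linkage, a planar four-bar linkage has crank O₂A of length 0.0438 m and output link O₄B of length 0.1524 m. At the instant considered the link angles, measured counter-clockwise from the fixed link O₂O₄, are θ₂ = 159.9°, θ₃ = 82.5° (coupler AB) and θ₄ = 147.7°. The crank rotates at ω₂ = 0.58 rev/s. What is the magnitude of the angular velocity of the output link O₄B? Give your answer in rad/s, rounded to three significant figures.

ω₂ = 3.644 rad/s (from 0.58 rev/s).
Differentiating the loop-closure r₂e^{iθ₂}+r₃e^{iθ₃}=r₁+r₄e^{iθ₄} gives r₂ω₂e^{iθ₂}+r₃ω₃e^{iθ₃}=r₄ω₄e^{iθ₄}.
Eliminating the other unknown: ω₄ = r₂ω₂ sin(θ₂−θ₃) / [r₄ sin(θ₄−θ₃)].
Numerator sine = +0.97592; denominator sine = +0.90778.
Result = 0.0438·3.644·(+0.97592) / (0.1524·(+0.90778)) = +1.126 rad/s; magnitude 1.126 rad/s.

1.13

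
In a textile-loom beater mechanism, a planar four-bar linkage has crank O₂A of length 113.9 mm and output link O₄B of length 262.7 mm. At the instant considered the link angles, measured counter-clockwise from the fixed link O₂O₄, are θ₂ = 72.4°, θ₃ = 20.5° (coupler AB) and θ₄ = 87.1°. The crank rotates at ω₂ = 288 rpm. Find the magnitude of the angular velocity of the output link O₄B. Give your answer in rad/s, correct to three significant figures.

11.2

ω₂ = 30.16 rad/s (from 288 rpm).
Differentiating the loop-closure r₂e^{iθ₂}+r₃e^{iθ₃}=r₁+r₄e^{iθ₄} gives r₂ω₂e^{iθ₂}+r₃ω₃e^{iθ₃}=r₄ω₄e^{iθ₄}.
Eliminating the other unknown: ω₄ = r₂ω₂ sin(θ₂−θ₃) / [r₄ sin(θ₄−θ₃)].
Numerator sine = +0.78694; denominator sine = +0.91775.
Result = 0.1139·30.16·(+0.78694) / (0.2627·(+0.91775)) = +11.212 rad/s; magnitude 11.212 rad/s.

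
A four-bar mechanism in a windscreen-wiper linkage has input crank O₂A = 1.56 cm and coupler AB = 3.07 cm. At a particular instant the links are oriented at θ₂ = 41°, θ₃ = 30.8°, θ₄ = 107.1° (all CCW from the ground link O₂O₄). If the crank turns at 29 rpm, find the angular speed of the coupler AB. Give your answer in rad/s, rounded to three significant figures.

ω₂ = 3.037 rad/s (from 29 rpm).
Differentiating the loop-closure r₂e^{iθ₂}+r₃e^{iθ₃}=r₁+r₄e^{iθ₄} gives r₂ω₂e^{iθ₂}+r₃ω₃e^{iθ₃}=r₄ω₄e^{iθ₄}.
Eliminating the other unknown: ω₃ = r₂ω₂ sin(θ₄−θ₂) / [r₃ sin(θ₃−θ₄)].
Numerator sine = +0.91425; denominator sine = -0.97155.
Result = 0.0156·3.037·(+0.91425) / (0.0307·(-0.97155)) = -1.4522 rad/s; magnitude 1.4522 rad/s.

1.45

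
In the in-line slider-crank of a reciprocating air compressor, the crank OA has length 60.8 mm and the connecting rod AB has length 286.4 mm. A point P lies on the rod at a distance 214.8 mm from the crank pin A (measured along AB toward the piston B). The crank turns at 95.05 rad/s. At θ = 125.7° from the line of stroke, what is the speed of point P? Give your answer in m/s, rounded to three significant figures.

4.33

ω = 95.05 rad/s.  Crank-pin speed |V_A| = rω = 5.779 m/s, perpendicular to OA.
Rod angle: sinφ = −(r/L) sinθ ⇒ φ = -9.927°; ω_rod = −rω cosθ/√(L²−r²sin²θ) = +11.954 rad/s.
V_P = V_A + ω_rod × AP, with AP = 0.2148 m along the rod.
Components: V_Px = −rω sinθ − a·ω_rod·sinφ = -4.2504 m/s;  V_Py = rω cosθ + a·ω_rod·cosφ = -0.84308 m/s.
|V_P| = √(V_Px² + V_Py²) = 4.3332 m/s.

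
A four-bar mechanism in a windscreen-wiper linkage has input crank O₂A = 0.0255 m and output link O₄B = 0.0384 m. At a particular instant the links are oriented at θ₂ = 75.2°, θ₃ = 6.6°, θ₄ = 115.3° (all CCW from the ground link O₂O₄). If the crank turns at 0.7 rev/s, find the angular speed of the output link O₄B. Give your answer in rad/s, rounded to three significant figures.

ω₂ = 4.398 rad/s (from 0.7 rev/s).
Differentiating the loop-closure r₂e^{iθ₂}+r₃e^{iθ₃}=r₁+r₄e^{iθ₄} gives r₂ω₂e^{iθ₂}+r₃ω₃e^{iθ₃}=r₄ω₄e^{iθ₄}.
Eliminating the other unknown: ω₄ = r₂ω₂ sin(θ₂−θ₃) / [r₄ sin(θ₄−θ₃)].
Numerator sine = +0.93106; denominator sine = +0.94721.
Result = 0.0255·4.398·(+0.93106) / (0.0384·(+0.94721)) = +2.8709 rad/s; magnitude 2.8709 rad/s.

2.87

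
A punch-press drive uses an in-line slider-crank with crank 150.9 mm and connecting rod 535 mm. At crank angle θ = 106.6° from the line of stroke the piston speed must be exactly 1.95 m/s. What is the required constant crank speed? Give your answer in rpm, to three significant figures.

141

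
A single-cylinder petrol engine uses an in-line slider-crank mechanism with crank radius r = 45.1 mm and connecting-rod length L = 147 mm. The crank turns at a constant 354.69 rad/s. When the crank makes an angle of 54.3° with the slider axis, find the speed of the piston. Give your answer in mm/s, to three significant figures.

15400

ω = 354.7 rad/s
For an in-line slider-crank, x = r cosθ + √(L² − r² sin²θ), so v = −rω sinθ·[1 + r cosθ/√(L² − r² sin²θ)].
With r = 0.0451 m, L = 0.147 m, θ = 54.3°: √(L² − r² sin²θ) = 0.14236 m.
v = −0.0451·354.7·0.81208·[1 + 0.0451·0.58354/0.14236] = -15.392 m/s.
|v| = 15.392 m/s = 15392 mm/s.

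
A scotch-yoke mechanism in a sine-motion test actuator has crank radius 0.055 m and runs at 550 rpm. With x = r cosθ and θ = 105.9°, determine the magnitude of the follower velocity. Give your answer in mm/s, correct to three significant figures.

ω = 57.6 rad/s (from 550 rpm).
x = r cosθ ⇒ ẋ = −rω sinθ.
|v| = rω|sinθ| = 0.055·57.6·|sin 105.9°| = 3.0466 m/s = 3046.6 mm/s.

3050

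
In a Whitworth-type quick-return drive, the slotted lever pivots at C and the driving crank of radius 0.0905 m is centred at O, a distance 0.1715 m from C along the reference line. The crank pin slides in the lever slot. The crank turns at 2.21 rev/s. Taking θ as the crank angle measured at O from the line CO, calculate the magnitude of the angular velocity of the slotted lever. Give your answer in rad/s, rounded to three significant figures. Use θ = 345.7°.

ω = 13.89 rad/s (from 2.21 rev/s).
Crank pin A relative to C: A = (d + r cosθ, r sinθ); lever angle φ = atan2(r sinθ, d + r cosθ).
Differentiating tanφ: φ̇ = rω(d cosθ + r)/(d² + r² + 2dr cosθ).
d² + r² + 2dr cosθ = |CA|² = 0.0676822 m²;  d cosθ + r = +0.25669 m.
|ω_lever| = |0.0905·13.89·+0.25669| / 0.0676822 = 4.7659 rad/s.

4.77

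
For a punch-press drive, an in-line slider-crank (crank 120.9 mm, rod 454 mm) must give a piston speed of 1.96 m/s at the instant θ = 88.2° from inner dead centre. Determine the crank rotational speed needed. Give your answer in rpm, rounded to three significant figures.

For an in-line slider-crank, |v_piston| = rω|sinθ|·[1 + r cosθ/√(L² − r² sin²θ)].
With r = 0.1209 m, L = 0.454 m, θ = 88.2°: the bracketed kinematic factor |dx/dθ| = 0.12189 m.
ω = v/|dx/dθ| = 1.96/0.12189 = 16.08 rad/s.
N = 60ω/(2π) = 153.55 rpm.

154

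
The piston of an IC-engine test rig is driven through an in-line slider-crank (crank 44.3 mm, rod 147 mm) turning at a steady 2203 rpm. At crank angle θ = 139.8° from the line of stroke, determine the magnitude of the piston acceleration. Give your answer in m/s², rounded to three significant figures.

1660

ω = 2π·2203/60 = 230.7 rad/s
x(θ) = r cosθ + √(L² − r² sin²θ); with ω constant, a = ω²·d²x/dθ².
d²x/dθ² = −r cosθ − r²(cos2θ)/√u − r⁴ sin²2θ/(4u^{3/2}),  u = L² − r² sin²θ = 0.0207914 m².
Substituting r = 0.0443 m, L = 0.147 m, θ = 139.8°: d²x/dθ² = +0.031254 m.
a = ω²·d²x/dθ² = (230.7)²·(+0.031254) = +1663.4 m/s²;  |a| = 1663.4 m/s².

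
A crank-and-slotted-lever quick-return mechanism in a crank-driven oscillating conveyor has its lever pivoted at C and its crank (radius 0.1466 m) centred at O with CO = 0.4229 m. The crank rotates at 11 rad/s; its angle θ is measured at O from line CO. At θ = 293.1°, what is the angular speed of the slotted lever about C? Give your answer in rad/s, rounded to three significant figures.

ω = 11 rad/s
Crank pin A relative to C: A = (d + r cosθ, r sinθ); lever angle φ = atan2(r sinθ, d + r cosθ).
Differentiating tanφ: φ̇ = rω(d cosθ + r)/(d² + r² + 2dr cosθ).
d² + r² + 2dr cosθ = |CA|² = 0.248984 m²;  d cosθ + r = +0.31252 m.
|ω_lever| = |0.1466·11·+0.31252| / 0.248984 = 2.0241 rad/s.

2.02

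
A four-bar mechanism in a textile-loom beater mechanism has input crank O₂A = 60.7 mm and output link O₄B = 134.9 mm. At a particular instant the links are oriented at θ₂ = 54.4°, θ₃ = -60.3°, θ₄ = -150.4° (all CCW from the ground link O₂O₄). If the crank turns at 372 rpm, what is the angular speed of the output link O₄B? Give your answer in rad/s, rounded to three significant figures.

15.9

ω₂ = 38.96 rad/s (from 372 rpm).
Differentiating the loop-closure r₂e^{iθ₂}+r₃e^{iθ₃}=r₁+r₄e^{iθ₄} gives r₂ω₂e^{iθ₂}+r₃ω₃e^{iθ₃}=r₄ω₄e^{iθ₄}.
Eliminating the other unknown: ω₄ = r₂ω₂ sin(θ₂−θ₃) / [r₄ sin(θ₄−θ₃)].
Numerator sine = +0.90851; denominator sine = -1.00000.
Result = 0.0607·38.96·(+0.90851) / (0.1349·(-1.00000)) = -15.925 rad/s; magnitude 15.925 rad/s.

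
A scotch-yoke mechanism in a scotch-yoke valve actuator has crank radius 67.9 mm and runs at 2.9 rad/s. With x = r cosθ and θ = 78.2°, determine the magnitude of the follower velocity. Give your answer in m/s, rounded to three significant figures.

0.193

ω = 2.9 rad/s
x = r cosθ ⇒ ẋ = −rω sinθ.
|v| = rω|sinθ| = 0.0679·2.9·|sin 78.2°| = 0.19275 m/s.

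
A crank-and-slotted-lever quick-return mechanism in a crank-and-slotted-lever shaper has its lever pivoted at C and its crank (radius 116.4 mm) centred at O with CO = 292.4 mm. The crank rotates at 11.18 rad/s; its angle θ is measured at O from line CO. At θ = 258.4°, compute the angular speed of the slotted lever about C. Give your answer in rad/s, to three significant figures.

0.878

ω = 11.18 rad/s
Crank pin A relative to C: A = (d + r cosθ, r sinθ); lever angle φ = atan2(r sinθ, d + r cosθ).
Differentiating tanφ: φ̇ = rω(d cosθ + r)/(d² + r² + 2dr cosθ).
d² + r² + 2dr cosθ = |CA|² = 0.0853592 m²;  d cosθ + r = +0.057605 m.
|ω_lever| = |0.1164·11.18·+0.057605| / 0.0853592 = 0.87822 rad/s.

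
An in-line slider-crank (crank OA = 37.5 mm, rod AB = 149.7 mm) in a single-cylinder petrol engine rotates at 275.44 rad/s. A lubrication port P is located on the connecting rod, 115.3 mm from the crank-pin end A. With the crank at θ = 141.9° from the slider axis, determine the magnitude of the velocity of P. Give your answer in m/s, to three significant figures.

5.71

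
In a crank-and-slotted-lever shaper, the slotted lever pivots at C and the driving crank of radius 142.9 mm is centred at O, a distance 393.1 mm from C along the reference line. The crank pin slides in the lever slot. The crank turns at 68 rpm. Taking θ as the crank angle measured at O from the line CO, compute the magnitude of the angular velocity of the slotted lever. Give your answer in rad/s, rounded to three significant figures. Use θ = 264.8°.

0.663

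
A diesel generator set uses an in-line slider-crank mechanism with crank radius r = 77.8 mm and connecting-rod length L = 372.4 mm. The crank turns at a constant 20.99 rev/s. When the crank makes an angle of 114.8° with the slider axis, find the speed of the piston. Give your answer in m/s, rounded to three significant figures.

ω = 2π·21 = 131.9 rad/s
For an in-line slider-crank, x = r cosθ + √(L² − r² sin²θ), so v = −rω sinθ·[1 + r cosθ/√(L² − r² sin²θ)].
With r = 0.0778 m, L = 0.3724 m, θ = 114.8°: √(L² − r² sin²θ) = 0.36564 m.
v = −0.0778·131.9·0.90778·[1 + 0.0778·-0.41945/0.36564] = -8.483 m/s.
|v| = 8.483 m/s.

8.48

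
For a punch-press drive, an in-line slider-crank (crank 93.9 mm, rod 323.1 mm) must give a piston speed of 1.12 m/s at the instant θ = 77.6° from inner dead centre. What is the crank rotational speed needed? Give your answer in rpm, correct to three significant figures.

For an in-line slider-crank, |v_piston| = rω|sinθ|·[1 + r cosθ/√(L² − r² sin²θ)].
With r = 0.0939 m, L = 0.3231 m, θ = 77.6°: the bracketed kinematic factor |dx/dθ| = 0.097678 m.
ω = v/|dx/dθ| = 1.12/0.097678 = 11.466 rad/s.
N = 60ω/(2π) = 109.49 rpm.

109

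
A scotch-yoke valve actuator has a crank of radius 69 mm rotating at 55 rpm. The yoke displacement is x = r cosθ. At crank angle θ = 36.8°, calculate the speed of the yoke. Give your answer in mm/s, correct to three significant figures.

238

ω = 5.76 rad/s (from 55 rpm).
x = r cosθ ⇒ ẋ = −rω sinθ.
|v| = rω|sinθ| = 0.069·5.76·|sin 36.8°| = 0.23806 m/s = 238.06 mm/s.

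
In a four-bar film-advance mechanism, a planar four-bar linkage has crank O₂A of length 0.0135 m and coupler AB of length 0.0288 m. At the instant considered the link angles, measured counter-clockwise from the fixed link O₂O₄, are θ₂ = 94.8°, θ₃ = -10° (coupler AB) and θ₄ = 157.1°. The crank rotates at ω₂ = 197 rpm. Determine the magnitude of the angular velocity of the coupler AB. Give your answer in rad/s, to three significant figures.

ω₂ = 20.63 rad/s (from 197 rpm).
Differentiating the loop-closure r₂e^{iθ₂}+r₃e^{iθ₃}=r₁+r₄e^{iθ₄} gives r₂ω₂e^{iθ₂}+r₃ω₃e^{iθ₃}=r₄ω₄e^{iθ₄}.
Eliminating the other unknown: ω₃ = r₂ω₂ sin(θ₄−θ₂) / [r₃ sin(θ₃−θ₄)].
Numerator sine = +0.88539; denominator sine = -0.22325.
Result = 0.0135·20.63·(+0.88539) / (0.0288·(-0.22325)) = -38.351 rad/s; magnitude 38.351 rad/s.

38.4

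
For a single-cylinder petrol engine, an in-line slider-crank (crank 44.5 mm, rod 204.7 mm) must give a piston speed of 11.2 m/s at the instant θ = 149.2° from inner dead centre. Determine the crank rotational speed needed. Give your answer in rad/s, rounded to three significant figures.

605

For an in-line slider-crank, |v_piston| = rω|sinθ|·[1 + r cosθ/√(L² − r² sin²θ)].
With r = 0.0445 m, L = 0.2047 m, θ = 149.2°: the bracketed kinematic factor |dx/dθ| = 0.018504 m.
ω = v/|dx/dθ| = 11.2/0.018504 = 605.26 rad/s.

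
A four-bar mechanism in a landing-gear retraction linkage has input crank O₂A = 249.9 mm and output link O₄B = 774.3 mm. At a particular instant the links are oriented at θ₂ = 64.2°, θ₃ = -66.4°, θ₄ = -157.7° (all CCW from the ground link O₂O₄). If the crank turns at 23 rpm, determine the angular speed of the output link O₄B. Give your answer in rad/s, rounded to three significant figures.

0.590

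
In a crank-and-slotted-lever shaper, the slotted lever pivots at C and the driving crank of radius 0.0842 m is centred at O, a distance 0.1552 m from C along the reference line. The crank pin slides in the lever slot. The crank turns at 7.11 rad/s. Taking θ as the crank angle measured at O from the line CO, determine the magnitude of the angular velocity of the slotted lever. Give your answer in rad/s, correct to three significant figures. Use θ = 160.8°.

5.75

ω = 7.11 rad/s
Crank pin A relative to C: A = (d + r cosθ, r sinθ); lever angle φ = atan2(r sinθ, d + r cosθ).
Differentiating tanφ: φ̇ = rω(d cosθ + r)/(d² + r² + 2dr cosθ).
d² + r² + 2dr cosθ = |CA|² = 0.00649476 m²;  d cosθ + r = -0.062367 m.
|ω_lever| = |0.0842·7.11·-0.062367| / 0.00649476 = 5.7488 rad/s.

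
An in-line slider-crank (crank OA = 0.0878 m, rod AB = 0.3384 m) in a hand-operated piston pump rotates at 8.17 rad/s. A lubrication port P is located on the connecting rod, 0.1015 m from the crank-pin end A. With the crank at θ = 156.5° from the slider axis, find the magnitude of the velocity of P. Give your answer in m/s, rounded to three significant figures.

ω = 8.17 rad/s.  Crank-pin speed |V_A| = rω = 0.71733 m/s, perpendicular to OA.
Rod angle: sinφ = −(r/L) sinθ ⇒ φ = -5.938°; ω_rod = −rω cosθ/√(L²−r²sin²θ) = +1.9544 rad/s.
V_P = V_A + ω_rod × AP, with AP = 0.1015 m along the rod.
Components: V_Px = −rω sinθ − a·ω_rod·sinφ = -0.26551 m/s;  V_Py = rω cosθ + a·ω_rod·cosφ = -0.46052 m/s.
|V_P| = √(V_Px² + V_Py²) = 0.53158 m/s.

0.532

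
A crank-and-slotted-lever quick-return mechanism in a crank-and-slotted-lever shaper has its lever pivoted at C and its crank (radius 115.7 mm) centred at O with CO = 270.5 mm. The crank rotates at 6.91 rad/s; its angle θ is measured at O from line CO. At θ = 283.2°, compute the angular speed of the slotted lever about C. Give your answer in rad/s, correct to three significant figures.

ω = 6.91 rad/s
Crank pin A relative to C: A = (d + r cosθ, r sinθ); lever angle φ = atan2(r sinθ, d + r cosθ).
Differentiating tanφ: φ̇ = rω(d cosθ + r)/(d² + r² + 2dr cosθ).
d² + r² + 2dr cosθ = |CA|² = 0.10085 m²;  d cosθ + r = +0.17747 m.
|ω_lever| = |0.1157·6.91·+0.17747| / 0.10085 = 1.4069 rad/s.

1.41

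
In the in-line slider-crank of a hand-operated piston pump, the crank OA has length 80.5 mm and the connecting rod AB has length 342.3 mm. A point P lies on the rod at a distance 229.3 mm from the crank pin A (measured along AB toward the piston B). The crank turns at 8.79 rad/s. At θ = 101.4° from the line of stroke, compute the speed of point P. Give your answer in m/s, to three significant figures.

0.673

ω = 8.79 rad/s.  Crank-pin speed |V_A| = rω = 0.70759 m/s, perpendicular to OA.
Rod angle: sinφ = −(r/L) sinθ ⇒ φ = -13.329°; ω_rod = −rω cosθ/√(L²−r²sin²θ) = +0.4199 rad/s.
V_P = V_A + ω_rod × AP, with AP = 0.2293 m along the rod.
Components: V_Px = −rω sinθ − a·ω_rod·sinφ = -0.67144 m/s;  V_Py = rω cosθ + a·ω_rod·cosφ = -0.046171 m/s.
|V_P| = √(V_Px² + V_Py²) = 0.67302 m/s.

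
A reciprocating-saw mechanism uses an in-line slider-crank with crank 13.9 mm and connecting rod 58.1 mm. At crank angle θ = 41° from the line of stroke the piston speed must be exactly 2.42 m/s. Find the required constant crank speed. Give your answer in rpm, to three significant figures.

2140

For an in-line slider-crank, |v_piston| = rω|sinθ|·[1 + r cosθ/√(L² − r² sin²θ)].
With r = 0.0139 m, L = 0.0581 m, θ = 41°: the bracketed kinematic factor |dx/dθ| = 0.010786 m.
ω = v/|dx/dθ| = 2.42/0.010786 = 224.36 rad/s.
N = 60ω/(2π) = 2142.4 rpm.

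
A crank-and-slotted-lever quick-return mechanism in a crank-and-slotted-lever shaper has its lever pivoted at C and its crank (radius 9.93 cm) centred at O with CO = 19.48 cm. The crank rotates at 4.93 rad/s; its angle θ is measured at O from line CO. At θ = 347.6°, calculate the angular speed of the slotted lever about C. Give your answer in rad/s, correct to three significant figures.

1.66

ω = 4.93 rad/s
Crank pin A relative to C: A = (d + r cosθ, r sinθ); lever angle φ = atan2(r sinθ, d + r cosθ).
Differentiating tanφ: φ̇ = rω(d cosθ + r)/(d² + r² + 2dr cosθ).
d² + r² + 2dr cosθ = |CA|² = 0.0855923 m²;  d cosθ + r = +0.28956 m.
|ω_lever| = |0.0993·4.93·+0.28956| / 0.0855923 = 1.6561 rad/s.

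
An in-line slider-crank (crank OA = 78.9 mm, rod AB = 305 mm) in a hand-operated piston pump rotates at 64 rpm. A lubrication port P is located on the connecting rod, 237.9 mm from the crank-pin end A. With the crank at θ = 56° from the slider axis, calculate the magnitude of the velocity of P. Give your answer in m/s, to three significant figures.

0.493

ω = 6.702 rad/s.  Crank-pin speed |V_A| = rω = 0.52879 m/s, perpendicular to OA.
Rod angle: sinφ = −(r/L) sinθ ⇒ φ = -12.384°; ω_rod = −rω cosθ/√(L²−r²sin²θ) = -0.99259 rad/s.
V_P = V_A + ω_rod × AP, with AP = 0.2379 m along the rod.
Components: V_Px = −rω sinθ − a·ω_rod·sinφ = -0.48903 m/s;  V_Py = rω cosθ + a·ω_rod·cosφ = +0.065053 m/s.
|V_P| = √(V_Px² + V_Py²) = 0.49334 m/s.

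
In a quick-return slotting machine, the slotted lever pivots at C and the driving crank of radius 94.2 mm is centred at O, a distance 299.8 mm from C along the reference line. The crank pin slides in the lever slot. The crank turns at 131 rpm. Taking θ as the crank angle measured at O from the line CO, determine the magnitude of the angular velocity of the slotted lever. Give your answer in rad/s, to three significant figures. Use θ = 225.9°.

2.49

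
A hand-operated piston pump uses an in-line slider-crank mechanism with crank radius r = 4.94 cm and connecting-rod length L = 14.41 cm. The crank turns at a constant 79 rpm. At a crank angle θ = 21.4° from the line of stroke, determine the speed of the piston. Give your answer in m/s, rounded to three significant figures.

0.197

ω = 2π·79/60 = 8.273 rad/s
For an in-line slider-crank, x = r cosθ + √(L² − r² sin²θ), so v = −rω sinθ·[1 + r cosθ/√(L² − r² sin²θ)].
With r = 0.0494 m, L = 0.1441 m, θ = 21.4°: √(L² − r² sin²θ) = 0.14297 m.
v = −0.0494·8.273·0.36488·[1 + 0.0494·0.93106/0.14297] = -0.19709 m/s.
|v| = 0.19709 m/s.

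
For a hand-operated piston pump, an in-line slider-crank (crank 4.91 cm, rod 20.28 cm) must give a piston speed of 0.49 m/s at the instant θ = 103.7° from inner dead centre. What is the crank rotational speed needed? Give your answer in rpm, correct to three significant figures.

104

For an in-line slider-crank, |v_piston| = rω|sinθ|·[1 + r cosθ/√(L² − r² sin²θ)].
With r = 0.0491 m, L = 0.2028 m, θ = 103.7°: the bracketed kinematic factor |dx/dθ| = 0.044889 m.
ω = v/|dx/dθ| = 0.49/0.044889 = 10.916 rad/s.
N = 60ω/(2π) = 104.24 rpm.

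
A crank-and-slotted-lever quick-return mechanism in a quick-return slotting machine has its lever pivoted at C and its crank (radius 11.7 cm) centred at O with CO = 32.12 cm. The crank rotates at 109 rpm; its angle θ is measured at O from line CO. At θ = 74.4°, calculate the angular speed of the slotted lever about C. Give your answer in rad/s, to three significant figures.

1.98

ω = 11.41 rad/s (from 109 rpm).
Crank pin A relative to C: A = (d + r cosθ, r sinθ); lever angle φ = atan2(r sinθ, d + r cosθ).
Differentiating tanφ: φ̇ = rω(d cosθ + r)/(d² + r² + 2dr cosθ).
d² + r² + 2dr cosθ = |CA|² = 0.137071 m²;  d cosθ + r = +0.20338 m.
|ω_lever| = |0.117·11.41·+0.20338| / 0.137071 = 1.9815 rad/s.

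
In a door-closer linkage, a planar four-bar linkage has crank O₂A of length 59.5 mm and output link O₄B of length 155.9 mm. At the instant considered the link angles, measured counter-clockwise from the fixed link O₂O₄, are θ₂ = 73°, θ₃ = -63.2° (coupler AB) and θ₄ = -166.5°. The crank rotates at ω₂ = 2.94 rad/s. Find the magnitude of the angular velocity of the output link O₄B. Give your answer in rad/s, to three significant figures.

ω₂ = 2.94 rad/s
Differentiating the loop-closure r₂e^{iθ₂}+r₃e^{iθ₃}=r₁+r₄e^{iθ₄} gives r₂ω₂e^{iθ₂}+r₃ω₃e^{iθ₃}=r₄ω₄e^{iθ₄}.
Eliminating the other unknown: ω₄ = r₂ω₂ sin(θ₂−θ₃) / [r₄ sin(θ₄−θ₃)].
Numerator sine = +0.69214; denominator sine = -0.97318.
Result = 0.0595·2.94·(+0.69214) / (0.1559·(-0.97318)) = -0.79803 rad/s; magnitude 0.79803 rad/s.

0.798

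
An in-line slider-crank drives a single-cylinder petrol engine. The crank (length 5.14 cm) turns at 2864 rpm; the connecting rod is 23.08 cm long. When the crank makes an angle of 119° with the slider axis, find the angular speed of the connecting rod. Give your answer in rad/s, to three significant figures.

33.0

ω = 299.9 rad/s (converted from 2864 rpm).
The rod makes angle φ with the slider axis where L sinφ = r sinθ; differentiating, L cosφ·φ̇ = r ω cosθ.
L cosφ = √(L² − r² sin²θ) = 0.22638 m.
|ω_rod| = r ω |cosθ| / √(L² − r² sin²θ) = 0.0514·299.9·0.48481/0.22638 = 33.014 rad/s.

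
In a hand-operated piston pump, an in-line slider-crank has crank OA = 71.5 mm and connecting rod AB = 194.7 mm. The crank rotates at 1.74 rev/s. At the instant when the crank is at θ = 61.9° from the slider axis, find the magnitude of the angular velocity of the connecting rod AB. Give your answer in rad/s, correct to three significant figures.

ω = 10.93 rad/s (converted from 1.74 rev/s).
The rod makes angle φ with the slider axis where L sinφ = r sinθ; differentiating, L cosφ·φ̇ = r ω cosθ.
L cosφ = √(L² − r² sin²θ) = 0.1842 m.
|ω_rod| = r ω |cosθ| / √(L² − r² sin²θ) = 0.0715·10.93·0.47101/0.1842 = 1.9988 rad/s.

2.00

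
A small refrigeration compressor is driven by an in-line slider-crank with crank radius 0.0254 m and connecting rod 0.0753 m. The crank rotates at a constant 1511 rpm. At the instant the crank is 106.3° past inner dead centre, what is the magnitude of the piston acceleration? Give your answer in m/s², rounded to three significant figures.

ω = 2π·1511/60 = 158.2 rad/s
x(θ) = r cosθ + √(L² − r² sin²θ); with ω constant, a = ω²·d²x/dθ².
d²x/dθ² = −r cosθ − r²(cos2θ)/√u − r⁴ sin²2θ/(4u^{3/2}),  u = L² − r² sin²θ = 0.00507575 m².
Substituting r = 0.0254 m, L = 0.0753 m, θ = 106.3°: d²x/dθ² = +0.014674 m.
a = ω²·d²x/dθ² = (158.2)²·(+0.014674) = +367.4 m/s²;  |a| = 367.4 m/s².

367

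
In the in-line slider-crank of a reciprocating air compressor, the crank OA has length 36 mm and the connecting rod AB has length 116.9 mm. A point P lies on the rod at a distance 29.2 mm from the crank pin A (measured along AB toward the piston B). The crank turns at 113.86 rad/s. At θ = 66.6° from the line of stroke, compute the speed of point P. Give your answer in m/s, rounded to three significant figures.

ω = 113.9 rad/s.  Crank-pin speed |V_A| = rω = 4.099 m/s, perpendicular to OA.
Rod angle: sinφ = −(r/L) sinθ ⇒ φ = -16.417°; ω_rod = −rω cosθ/√(L²−r²sin²θ) = -14.517 rad/s.
V_P = V_A + ω_rod × AP, with AP = 0.0292 m along the rod.
Components: V_Px = −rω sinθ − a·ω_rod·sinφ = -3.8816 m/s;  V_Py = rω cosθ + a·ω_rod·cosφ = +1.2213 m/s.
|V_P| = √(V_Px² + V_Py²) = 4.0692 m/s.

4.07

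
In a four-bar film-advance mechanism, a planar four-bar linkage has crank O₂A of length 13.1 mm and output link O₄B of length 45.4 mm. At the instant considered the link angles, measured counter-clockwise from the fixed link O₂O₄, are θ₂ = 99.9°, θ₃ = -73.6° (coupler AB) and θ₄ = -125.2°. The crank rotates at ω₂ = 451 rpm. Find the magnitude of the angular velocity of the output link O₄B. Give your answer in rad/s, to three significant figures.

ω₂ = 47.23 rad/s (from 451 rpm).
Differentiating the loop-closure r₂e^{iθ₂}+r₃e^{iθ₃}=r₁+r₄e^{iθ₄} gives r₂ω₂e^{iθ₂}+r₃ω₃e^{iθ₃}=r₄ω₄e^{iθ₄}.
Eliminating the other unknown: ω₄ = r₂ω₂ sin(θ₂−θ₃) / [r₄ sin(θ₄−θ₃)].
Numerator sine = +0.11320; denominator sine = -0.78369.
Result = 0.0131·47.23·(+0.11320) / (0.0454·(-0.78369)) = -1.9685 rad/s; magnitude 1.9685 rad/s.

1.97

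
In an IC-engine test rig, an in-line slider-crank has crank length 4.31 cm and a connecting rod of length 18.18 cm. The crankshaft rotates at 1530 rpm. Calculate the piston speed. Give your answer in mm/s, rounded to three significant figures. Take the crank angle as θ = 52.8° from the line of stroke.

6300

ω = 2π·1530/60 = 160.2 rad/s
For an in-line slider-crank, x = r cosθ + √(L² − r² sin²θ), so v = −rω sinθ·[1 + r cosθ/√(L² − r² sin²θ)].
With r = 0.0431 m, L = 0.1818 m, θ = 52.8°: √(L² − r² sin²θ) = 0.17853 m.
v = −0.0431·160.2·0.79653·[1 + 0.0431·0.60460/0.17853] = -6.3033 m/s.
|v| = 6.3033 m/s = 6303.3 mm/s.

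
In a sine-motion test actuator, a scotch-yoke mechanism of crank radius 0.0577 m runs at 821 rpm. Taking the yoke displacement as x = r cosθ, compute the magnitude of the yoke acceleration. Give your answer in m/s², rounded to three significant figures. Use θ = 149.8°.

369

ω = 85.97 rad/s (from 821 rpm).
x = r cosθ ⇒ ẍ = −rω² cosθ (ω constant).
|a| = rω²|cosθ| = 0.0577·(85.97)²·|cos 149.8°| = 368.61 m/s².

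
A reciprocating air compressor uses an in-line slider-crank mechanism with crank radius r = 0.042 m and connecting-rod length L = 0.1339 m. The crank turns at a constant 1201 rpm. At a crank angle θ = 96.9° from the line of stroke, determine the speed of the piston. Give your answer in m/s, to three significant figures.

5.04

ω = 2π·1201/60 = 125.8 rad/s
For an in-line slider-crank, x = r cosθ + √(L² − r² sin²θ), so v = −rω sinθ·[1 + r cosθ/√(L² − r² sin²θ)].
With r = 0.042 m, L = 0.1339 m, θ = 96.9°: √(L² − r² sin²θ) = 0.12724 m.
v = −0.042·125.8·0.99276·[1 + 0.042·-0.12014/0.12724] = -5.0361 m/s.
|v| = 5.0361 m/s.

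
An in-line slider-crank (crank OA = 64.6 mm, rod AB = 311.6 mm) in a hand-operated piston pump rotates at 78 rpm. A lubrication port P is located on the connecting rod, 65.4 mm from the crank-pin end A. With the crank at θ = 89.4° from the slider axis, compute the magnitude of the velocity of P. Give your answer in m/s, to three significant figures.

ω = 8.168 rad/s.  Crank-pin speed |V_A| = rω = 0.52766 m/s, perpendicular to OA.
Rod angle: sinφ = −(r/L) sinθ ⇒ φ = -11.965°; ω_rod = −rω cosθ/√(L²−r²sin²θ) = -0.018127 rad/s.
V_P = V_A + ω_rod × AP, with AP = 0.0654 m along the rod.
Components: V_Px = −rω sinθ − a·ω_rod·sinφ = -0.52788 m/s;  V_Py = rω cosθ + a·ω_rod·cosφ = +0.0043658 m/s.
|V_P| = √(V_Px² + V_Py²) = 0.5279 m/s.

0.528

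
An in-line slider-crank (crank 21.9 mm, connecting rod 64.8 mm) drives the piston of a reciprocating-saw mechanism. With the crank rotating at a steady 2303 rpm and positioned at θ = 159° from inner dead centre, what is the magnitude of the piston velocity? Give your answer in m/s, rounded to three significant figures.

1.29

ω = 2π·2303/60 = 241.2 rad/s
For an in-line slider-crank, x = r cosθ + √(L² − r² sin²θ), so v = −rω sinθ·[1 + r cosθ/√(L² − r² sin²θ)].
With r = 0.0219 m, L = 0.0648 m, θ = 159°: √(L² − r² sin²θ) = 0.064323 m.
v = −0.0219·241.2·0.35837·[1 + 0.0219·-0.93358/0.064323] = -1.2911 m/s.
|v| = 1.2911 m/s.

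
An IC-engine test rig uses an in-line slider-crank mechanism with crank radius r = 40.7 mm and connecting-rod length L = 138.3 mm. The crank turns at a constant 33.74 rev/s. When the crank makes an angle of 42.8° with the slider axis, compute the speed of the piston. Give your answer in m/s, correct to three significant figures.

7.15

ω = 2π·33.7 = 212 rad/s
For an in-line slider-crank, x = r cosθ + √(L² − r² sin²θ), so v = −rω sinθ·[1 + r cosθ/√(L² − r² sin²θ)].
With r = 0.0407 m, L = 0.1383 m, θ = 42.8°: √(L² − r² sin²θ) = 0.13551 m.
v = −0.0407·212·0.67944·[1 + 0.0407·0.73373/0.13551] = -7.1543 m/s.
|v| = 7.1543 m/s.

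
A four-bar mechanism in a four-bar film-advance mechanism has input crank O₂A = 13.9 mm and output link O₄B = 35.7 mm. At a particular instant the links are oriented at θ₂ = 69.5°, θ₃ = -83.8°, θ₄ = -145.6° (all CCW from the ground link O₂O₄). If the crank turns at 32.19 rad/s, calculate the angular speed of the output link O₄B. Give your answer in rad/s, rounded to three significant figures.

6.39

ω₂ = 32.19 rad/s
Differentiating the loop-closure r₂e^{iθ₂}+r₃e^{iθ₃}=r₁+r₄e^{iθ₄} gives r₂ω₂e^{iθ₂}+r₃ω₃e^{iθ₃}=r₄ω₄e^{iθ₄}.
Eliminating the other unknown: ω₄ = r₂ω₂ sin(θ₂−θ₃) / [r₄ sin(θ₄−θ₃)].
Numerator sine = +0.44932; denominator sine = -0.88130.
Result = 0.0139·32.19·(+0.44932) / (0.0357·(-0.88130)) = -6.3899 rad/s; magnitude 6.3899 rad/s.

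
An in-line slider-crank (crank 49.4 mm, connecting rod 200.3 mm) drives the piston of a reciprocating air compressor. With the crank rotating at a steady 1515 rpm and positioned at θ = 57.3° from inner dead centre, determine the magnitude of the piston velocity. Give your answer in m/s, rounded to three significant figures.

ω = 2π·1515/60 = 158.7 rad/s
For an in-line slider-crank, x = r cosθ + √(L² − r² sin²θ), so v = −rω sinθ·[1 + r cosθ/√(L² − r² sin²θ)].
With r = 0.0494 m, L = 0.2003 m, θ = 57.3°: √(L² − r² sin²θ) = 0.19594 m.
v = −0.0494·158.7·0.84151·[1 + 0.0494·0.54024/0.19594] = -7.4935 m/s.
|v| = 7.4935 m/s.

7.49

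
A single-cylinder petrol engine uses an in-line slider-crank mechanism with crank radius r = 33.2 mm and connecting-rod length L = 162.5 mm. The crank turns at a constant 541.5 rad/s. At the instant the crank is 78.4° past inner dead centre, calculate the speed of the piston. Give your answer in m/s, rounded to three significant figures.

18.3

ω = 541.5 rad/s
For an in-line slider-crank, x = r cosθ + √(L² − r² sin²θ), so v = −rω sinθ·[1 + r cosθ/√(L² − r² sin²θ)].
With r = 0.0332 m, L = 0.1625 m, θ = 78.4°: √(L² − r² sin²θ) = 0.15921 m.
v = −0.0332·541.5·0.97958·[1 + 0.0332·0.20108/0.15921] = -18.349 m/s.
|v| = 18.349 m/s.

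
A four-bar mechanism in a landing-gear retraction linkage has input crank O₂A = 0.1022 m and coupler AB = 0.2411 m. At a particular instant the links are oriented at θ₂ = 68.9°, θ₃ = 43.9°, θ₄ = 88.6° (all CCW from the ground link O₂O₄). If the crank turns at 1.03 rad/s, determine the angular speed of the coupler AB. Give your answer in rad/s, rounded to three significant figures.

0.209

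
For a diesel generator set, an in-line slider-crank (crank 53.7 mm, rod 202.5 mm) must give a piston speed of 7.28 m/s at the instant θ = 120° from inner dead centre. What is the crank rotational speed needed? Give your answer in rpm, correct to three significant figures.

For an in-line slider-crank, |v_piston| = rω|sinθ|·[1 + r cosθ/√(L² − r² sin²θ)].
With r = 0.0537 m, L = 0.2025 m, θ = 120°: the bracketed kinematic factor |dx/dθ| = 0.04017 m.
ω = v/|dx/dθ| = 7.28/0.04017 = 181.23 rad/s.
N = 60ω/(2π) = 1730.6 rpm.

1730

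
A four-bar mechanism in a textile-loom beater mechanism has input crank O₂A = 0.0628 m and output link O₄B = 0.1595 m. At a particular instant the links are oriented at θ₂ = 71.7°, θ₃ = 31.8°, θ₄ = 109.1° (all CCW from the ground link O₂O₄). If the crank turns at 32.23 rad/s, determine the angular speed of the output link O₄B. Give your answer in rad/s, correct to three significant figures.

8.34

ω₂ = 32.23 rad/s
Differentiating the loop-closure r₂e^{iθ₂}+r₃e^{iθ₃}=r₁+r₄e^{iθ₄} gives r₂ω₂e^{iθ₂}+r₃ω₃e^{iθ₃}=r₄ω₄e^{iθ₄}.
Eliminating the other unknown: ω₄ = r₂ω₂ sin(θ₂−θ₃) / [r₄ sin(θ₄−θ₃)].
Numerator sine = +0.64145; denominator sine = +0.97553.
Result = 0.0628·32.23·(+0.64145) / (0.1595·(+0.97553)) = +8.3441 rad/s; magnitude 8.3441 rad/s.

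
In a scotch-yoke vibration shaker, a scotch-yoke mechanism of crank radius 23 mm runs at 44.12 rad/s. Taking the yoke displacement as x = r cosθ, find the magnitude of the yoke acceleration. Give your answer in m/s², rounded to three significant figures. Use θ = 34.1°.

37.1

ω = 44.12 rad/s
x = r cosθ ⇒ ẍ = −rω² cosθ (ω constant).
|a| = rω²|cosθ| = 0.023·(44.12)²·|cos 34.1°| = 37.073 m/s².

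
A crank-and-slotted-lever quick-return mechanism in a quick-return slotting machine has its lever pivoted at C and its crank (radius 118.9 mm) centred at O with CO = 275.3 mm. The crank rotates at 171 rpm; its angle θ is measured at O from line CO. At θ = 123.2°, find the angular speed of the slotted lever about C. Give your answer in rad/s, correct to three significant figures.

1.25

ω = 17.91 rad/s (from 171 rpm).
Crank pin A relative to C: A = (d + r cosθ, r sinθ); lever angle φ = atan2(r sinθ, d + r cosθ).
Differentiating tanφ: φ̇ = rω(d cosθ + r)/(d² + r² + 2dr cosθ).
d² + r² + 2dr cosθ = |CA|² = 0.0540803 m²;  d cosθ + r = -0.031844 m.
|ω_lever| = |0.1189·17.91·-0.031844| / 0.0540803 = 1.2537 rad/s.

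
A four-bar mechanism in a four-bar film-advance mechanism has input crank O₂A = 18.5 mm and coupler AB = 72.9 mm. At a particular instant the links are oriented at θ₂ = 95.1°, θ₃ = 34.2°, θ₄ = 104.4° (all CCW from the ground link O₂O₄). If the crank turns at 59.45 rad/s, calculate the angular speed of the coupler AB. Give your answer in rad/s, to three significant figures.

2.59

ω₂ = 59.45 rad/s
Differentiating the loop-closure r₂e^{iθ₂}+r₃e^{iθ₃}=r₁+r₄e^{iθ₄} gives r₂ω₂e^{iθ₂}+r₃ω₃e^{iθ₃}=r₄ω₄e^{iθ₄}.
Eliminating the other unknown: ω₃ = r₂ω₂ sin(θ₄−θ₂) / [r₃ sin(θ₃−θ₄)].
Numerator sine = +0.16160; denominator sine = -0.94088.
Result = 0.0185·59.45·(+0.16160) / (0.0729·(-0.94088)) = -2.5913 rad/s; magnitude 2.5913 rad/s.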